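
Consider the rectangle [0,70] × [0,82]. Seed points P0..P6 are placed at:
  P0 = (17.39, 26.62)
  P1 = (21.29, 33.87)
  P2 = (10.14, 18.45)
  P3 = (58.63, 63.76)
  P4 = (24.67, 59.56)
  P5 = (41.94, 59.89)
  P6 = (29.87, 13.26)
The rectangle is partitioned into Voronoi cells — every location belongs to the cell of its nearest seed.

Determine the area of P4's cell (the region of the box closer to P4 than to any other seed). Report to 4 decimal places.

1. box [0,70]×[0,82]: [(0, 0) (70, 0) (70, 82) (0, 82)]
2. ⊥bis P4·P0 via (21.03,43.09): [(0, 47.7378) (70, 32.2672) (70, 82) (0, 82)]  |A|=2939.8236
3. ⊥bis P4·P1 via (22.98,46.715): [(0, 49.7384) (70, 40.5286) (70, 82) (0, 82)]  |A|=2580.6519
4. ⊥bis P4·P2 via (17.405,39.005): [(0, 49.7384) (70, 40.5286) (70, 82) (0, 82)]  |A|=2580.6519
5. ⊥bis P4·P3 via (41.65,61.66): [(0, 49.7384) (43.8377, 43.9708) (39.1345, 82) (0, 82)]  |A|=1451.2627
6. ⊥bis P4·P5 via (33.305,59.725): [(0, 49.7384) (33.5802, 45.3203) (32.8794, 82) (0, 82)]  |A|=1144.6774
7. ⊥bis P4·P6 via (27.27,36.41): [(0, 49.7384) (33.5802, 45.3203) (32.8794, 82) (0, 82)]  |A|=1144.6774
8. canonical 4-gon: [(0, 49.7384) (33.5802, 45.3203) (32.8794, 82) (0, 82)]
9. shoelace: 1144.6774

Area of P4's cell: 1144.6774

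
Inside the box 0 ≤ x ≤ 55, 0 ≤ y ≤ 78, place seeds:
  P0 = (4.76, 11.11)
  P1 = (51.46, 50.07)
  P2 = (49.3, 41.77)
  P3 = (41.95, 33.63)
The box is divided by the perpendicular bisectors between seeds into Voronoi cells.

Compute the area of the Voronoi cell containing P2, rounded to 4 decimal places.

Area of P2's cell: 186.4907

1. box [0,55]×[0,78]: [(0, 0) (55, 0) (55, 78) (0, 78)]
2. ⊥bis P2·P0 via (27.03,26.44): [(0, 65.7067) (45.2305, 0) (55, 0) (55, 78) (0, 78)]  |A|=2804.0271
3. ⊥bis P2·P1 via (50.38,45.92): [(5.5983, 57.574) (45.2305, 0) (55, 0) (55, 44.7177)]  |A|=1385.8005
4. ⊥bis P2·P3 via (45.625,37.7): [(30.91, 50.9869) (55, 29.2349) (55, 44.7177)]  |A|=186.4907
5. canonical 3-gon: [(30.91, 50.9869) (55, 29.2349) (55, 44.7177)]
6. shoelace: 186.4907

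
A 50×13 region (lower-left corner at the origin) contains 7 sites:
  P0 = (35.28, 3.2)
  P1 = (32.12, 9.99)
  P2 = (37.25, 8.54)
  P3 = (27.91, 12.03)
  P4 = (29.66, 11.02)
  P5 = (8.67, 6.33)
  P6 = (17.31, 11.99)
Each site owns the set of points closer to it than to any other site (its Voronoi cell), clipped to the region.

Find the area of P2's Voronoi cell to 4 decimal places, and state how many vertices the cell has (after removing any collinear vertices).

1. box [0,50]×[0,13]: [(0, 0) (50, 0) (50, 13) (0, 13)]
2. ⊥bis P2·P0 via (36.265,5.87): [(50, 0.803) (50, 13) (16.938, 13)]  |A|=201.6292
3. ⊥bis P2·P1 via (34.685,9.265): [(33.9652, 6.7184) (50, 0.803) (50, 13) (35.7407, 13)]  |A|=142.5739
4. ⊥bis P2·P3 via (32.58,10.285): [(33.9652, 6.7184) (50, 0.803) (50, 13) (35.7407, 13)]  |A|=142.5739
5. ⊥bis P2·P4 via (33.455,9.78): [(33.9652, 6.7184) (50, 0.803) (50, 13) (35.7407, 13)]  |A|=142.5739
6. ⊥bis P2·P5 via (22.96,7.435): [(33.9652, 6.7184) (50, 0.803) (50, 13) (35.7407, 13)]  |A|=142.5739
7. ⊥bis P2·P6 via (27.28,10.265): [(33.9652, 6.7184) (50, 0.803) (50, 13) (35.7407, 13)]  |A|=142.5739
8. canonical 4-gon: [(33.9652, 6.7184) (50, 0.803) (50, 13) (35.7407, 13)]
9. shoelace: 142.5739

Area of P2's cell: 142.5739 (4 vertices)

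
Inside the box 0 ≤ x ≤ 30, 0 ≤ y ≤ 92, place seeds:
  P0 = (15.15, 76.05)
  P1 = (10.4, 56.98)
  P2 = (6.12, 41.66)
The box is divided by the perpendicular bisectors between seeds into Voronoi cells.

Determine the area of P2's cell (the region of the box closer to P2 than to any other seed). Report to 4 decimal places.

1. box [0,30]×[0,92]: [(0, 0) (30, 0) (30, 92) (0, 92)]
2. ⊥bis P2·P0 via (10.635,58.855): [(0, 61.6475) (0, 0) (30, 0) (30, 53.7702)]  |A|=1731.2656
3. ⊥bis P2·P1 via (8.26,49.32): [(0, 51.6276) (0, 0) (30, 0) (30, 43.2464)]  |A|=1423.1107
4. canonical 4-gon: [(0, 51.6276) (0, 0) (30, 0) (30, 43.2464)]
5. shoelace: 1423.1107

Area of P2's cell: 1423.1107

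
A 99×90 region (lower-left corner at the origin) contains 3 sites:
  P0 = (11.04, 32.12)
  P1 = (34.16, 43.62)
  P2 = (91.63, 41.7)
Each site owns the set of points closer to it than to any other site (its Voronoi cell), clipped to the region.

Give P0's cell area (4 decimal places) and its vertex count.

1. box [0,99]×[0,90]: [(0, 0) (99, 0) (99, 90) (0, 90)]
2. ⊥bis P0·P1 via (22.6,37.87): [(0, 83.3058) (0, 0) (41.4367, 0)]  |A|=1725.9602
3. ⊥bis P0·P2 via (51.335,36.91): [(0, 83.3058) (0, 0) (41.4367, 0)]  |A|=1725.9602
4. canonical 3-gon: [(0, 83.3058) (0, 0) (41.4367, 0)]
5. shoelace: 1725.9602

Area of P0's cell: 1725.9602 (3 vertices)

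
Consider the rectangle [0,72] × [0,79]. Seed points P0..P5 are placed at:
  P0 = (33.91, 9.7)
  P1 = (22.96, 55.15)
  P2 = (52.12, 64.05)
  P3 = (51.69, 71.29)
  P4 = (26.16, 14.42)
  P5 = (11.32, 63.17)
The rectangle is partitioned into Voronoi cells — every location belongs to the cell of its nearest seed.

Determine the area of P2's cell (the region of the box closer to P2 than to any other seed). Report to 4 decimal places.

Area of P2's cell: 1136.3989

1. box [0,72]×[0,79]: [(0, 0) (72, 0) (72, 79) (0, 79)]
2. ⊥bis P2·P0 via (43.015,36.875): [(0, 51.2872) (72, 27.1636) (72, 79) (0, 79)]  |A|=2863.7726
3. ⊥bis P2·P1 via (37.54,59.6): [(44.6424, 36.3297) (72, 27.1636) (72, 79) (31.6189, 79)]  |A|=1570.5974
4. ⊥bis P2·P3 via (51.905,67.67): [(35.3765, 66.6883) (44.6424, 36.3297) (72, 27.1636) (72, 68.8635)]  |A|=1136.401
5. ⊥bis P2·P4 via (39.14,39.235): [(35.3765, 66.6883) (44.6325, 36.362) (44.7866, 36.2814) (72, 27.1636) (72, 68.8635)]  |A|=1136.3989
6. ⊥bis P2·P5 via (31.72,63.61): [(35.3765, 66.6883) (44.6325, 36.362) (44.7866, 36.2814) (72, 27.1636) (72, 68.8635)]  |A|=1136.3989
7. canonical 5-gon: [(35.3765, 66.6883) (44.6325, 36.362) (44.7866, 36.2814) (72, 27.1636) (72, 68.8635)]
8. shoelace: 1136.3989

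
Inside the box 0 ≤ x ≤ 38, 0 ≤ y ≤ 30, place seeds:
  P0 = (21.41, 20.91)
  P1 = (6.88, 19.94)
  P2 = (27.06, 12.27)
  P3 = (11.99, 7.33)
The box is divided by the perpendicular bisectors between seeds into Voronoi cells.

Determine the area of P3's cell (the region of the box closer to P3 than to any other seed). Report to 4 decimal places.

1. box [0,38]×[0,30]: [(0, 0) (38, 0) (38, 30) (0, 30)]
2. ⊥bis P3·P0 via (16.7,14.12): [(0, 25.7042) (0, 0) (37.0556, 0)]  |A|=476.2428
3. ⊥bis P3·P1 via (9.435,13.635): [(14.4623, 15.6722) (0, 9.8116) (0, 0) (37.0556, 0)]  |A|=361.321
4. ⊥bis P3·P2 via (19.525,9.8): [(18.5235, 12.8551) (14.4623, 15.6722) (0, 9.8116) (0, 0) (22.7375, 0)]  |A|=269.2908
5. canonical 5-gon: [(18.5235, 12.8551) (14.4623, 15.6722) (0, 9.8116) (0, 0) (22.7375, 0)]
6. shoelace: 269.2908

Area of P3's cell: 269.2908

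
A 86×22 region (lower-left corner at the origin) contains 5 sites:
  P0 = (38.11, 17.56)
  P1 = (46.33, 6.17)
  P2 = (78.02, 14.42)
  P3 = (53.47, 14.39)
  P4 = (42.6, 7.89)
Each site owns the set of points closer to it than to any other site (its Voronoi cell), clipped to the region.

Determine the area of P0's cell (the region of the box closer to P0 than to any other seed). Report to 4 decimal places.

Area of P0's cell: 760.6798

1. box [0,86]×[0,22]: [(0, 0) (86, 0) (86, 22) (0, 22)]
2. ⊥bis P0·P1 via (42.22,11.865): [(0, 0) (25.7793, 0) (56.2635, 22) (0, 22)]  |A|=902.4712
3. ⊥bis P0·P2 via (58.065,15.99): [(0, 0) (25.7793, 0) (56.2635, 22) (0, 22)]  |A|=902.4712
4. ⊥bis P0·P3 via (45.79,15.975): [(0, 0) (25.7793, 0) (45.4181, 14.173) (47.0334, 22) (0, 22)]  |A|=866.3494
5. ⊥bis P0·P4 via (40.355,12.725): [(0, 0) (12.9495, 0) (45.6242, 15.1716) (47.0334, 22) (0, 22)]  |A|=760.6798
6. canonical 5-gon: [(0, 0) (12.9495, 0) (45.6242, 15.1716) (47.0334, 22) (0, 22)]
7. shoelace: 760.6798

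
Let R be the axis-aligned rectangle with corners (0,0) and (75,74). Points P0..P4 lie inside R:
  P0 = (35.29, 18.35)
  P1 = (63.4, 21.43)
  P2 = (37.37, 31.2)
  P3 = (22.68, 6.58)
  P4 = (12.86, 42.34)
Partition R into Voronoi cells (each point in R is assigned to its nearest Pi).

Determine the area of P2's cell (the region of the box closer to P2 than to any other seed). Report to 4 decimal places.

1. box [0,75]×[0,74]: [(0, 0) (75, 0) (75, 74) (0, 74)]
2. ⊥bis P2·P0 via (36.33,24.775): [(0, 30.6557) (75, 18.5156) (75, 74) (0, 74)]  |A|=3706.0789
3. ⊥bis P2·P1 via (50.385,26.315): [(0, 30.6557) (49.0351, 22.7185) (68.2829, 74) (0, 74)]  |A|=2813.5233
4. ⊥bis P2·P3 via (30.025,18.89): [(0, 36.805) (14.1429, 28.3664) (49.0351, 22.7185) (68.2829, 74) (0, 74)]  |A|=2770.0386
5. ⊥bis P2·P4 via (25.115,36.77): [(20.8053, 27.2879) (49.0351, 22.7185) (68.2829, 74) (42.0363, 74)]  |A|=1380.8245
6. canonical 4-gon: [(20.8053, 27.2879) (49.0351, 22.7185) (68.2829, 74) (42.0363, 74)]
7. shoelace: 1380.8245

Area of P2's cell: 1380.8245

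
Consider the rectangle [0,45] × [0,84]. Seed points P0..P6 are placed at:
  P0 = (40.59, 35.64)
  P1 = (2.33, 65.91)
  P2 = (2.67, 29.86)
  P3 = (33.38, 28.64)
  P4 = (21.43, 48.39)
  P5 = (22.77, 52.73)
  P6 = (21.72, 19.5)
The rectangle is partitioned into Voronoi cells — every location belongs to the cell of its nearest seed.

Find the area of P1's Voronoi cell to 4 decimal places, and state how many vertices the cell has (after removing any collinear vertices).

1. box [0,45]×[0,84]: [(0, 0) (45, 0) (45, 84) (0, 84)]
2. ⊥bis P1·P0 via (21.46,50.775): [(0, 23.6505) (45, 80.5286) (45, 84) (0, 84)]  |A|=1435.9718
3. ⊥bis P1·P2 via (2.5,47.885): [(0, 47.8614) (19.2989, 48.0434) (45, 80.5286) (45, 84) (0, 84)]  |A|=1202.3496
4. ⊥bis P1·P3 via (17.855,47.275): [(0, 47.8614) (18.7714, 48.0385) (20.3073, 49.318) (45, 80.5286) (45, 84) (0, 84)]  |A|=1202.016
5. ⊥bis P1·P4 via (11.88,57.15): [(0, 47.8614) (3.3891, 47.8934) (36.5089, 84) (0, 84)]  |A|=720.3453
6. ⊥bis P1·P5 via (12.55,59.32): [(0, 47.8614) (3.3891, 47.8934) (9.4249, 54.4735) (28.464, 84) (0, 84)]  |A|=601.5766
7. ⊥bis P1·P6 via (12.025,42.705): [(0, 47.8614) (3.3891, 47.8934) (9.4249, 54.4735) (28.464, 84) (0, 84)]  |A|=601.5766
8. canonical 5-gon: [(0, 47.8614) (3.3891, 47.8934) (9.4249, 54.4735) (28.464, 84) (0, 84)]
9. shoelace: 601.5766

Area of P1's cell: 601.5766 (5 vertices)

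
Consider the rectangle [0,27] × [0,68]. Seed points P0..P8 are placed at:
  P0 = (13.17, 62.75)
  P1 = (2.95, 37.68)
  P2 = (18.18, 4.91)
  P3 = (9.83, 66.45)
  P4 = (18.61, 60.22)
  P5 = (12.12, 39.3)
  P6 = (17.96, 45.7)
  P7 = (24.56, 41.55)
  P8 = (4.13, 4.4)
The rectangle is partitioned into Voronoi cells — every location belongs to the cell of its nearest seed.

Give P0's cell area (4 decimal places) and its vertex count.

Area of P0's cell: 134.1646 (7 vertices)

1. box [0,27]×[0,68]: [(0, 0) (27, 0) (27, 68) (0, 68)]
2. ⊥bis P0·P1 via (8.06,50.215): [(0, 53.5007) (27, 42.4939) (27, 68) (0, 68)]  |A|=540.0719
3. ⊥bis P0·P2 via (15.675,33.83): [(0, 53.5007) (27, 42.4939) (27, 68) (0, 68)]  |A|=540.0719
4. ⊥bis P0·P3 via (11.5,64.6): [(0, 54.2189) (0, 53.5007) (27, 42.4939) (27, 68) (15.2665, 68)]  |A|=434.8777
5. ⊥bis P0·P4 via (15.89,61.485): [(0, 54.2189) (0, 53.5007) (10.2361, 49.3279) (18.92, 68) (15.2665, 68)]  |A|=145.651
6. ⊥bis P0·P5 via (12.645,51.025): [(0, 54.2189) (0, 53.5007) (5.2621, 51.3556) (11.0584, 51.096) (18.92, 68) (15.2665, 68)]  |A|=140.4201
7. ⊥bis P0·P6 via (15.565,54.225): [(0, 54.2189) (0, 53.5007) (5.2621, 51.3556) (5.339, 51.3521) (12.055, 53.2389) (18.92, 68) (15.2665, 68)]  |A|=134.1646
8. ⊥bis P0·P7 via (18.865,52.15): [(0, 54.2189) (0, 53.5007) (5.2621, 51.3556) (5.339, 51.3521) (12.055, 53.2389) (18.92, 68) (15.2665, 68)]  |A|=134.1646
9. ⊥bis P0·P8 via (8.65,33.575): [(0, 54.2189) (0, 53.5007) (5.2621, 51.3556) (5.339, 51.3521) (12.055, 53.2389) (18.92, 68) (15.2665, 68)]  |A|=134.1646
10. canonical 7-gon: [(0, 54.2189) (0, 53.5007) (5.2621, 51.3556) (5.339, 51.3521) (12.055, 53.2389) (18.92, 68) (15.2665, 68)]
11. shoelace: 134.1646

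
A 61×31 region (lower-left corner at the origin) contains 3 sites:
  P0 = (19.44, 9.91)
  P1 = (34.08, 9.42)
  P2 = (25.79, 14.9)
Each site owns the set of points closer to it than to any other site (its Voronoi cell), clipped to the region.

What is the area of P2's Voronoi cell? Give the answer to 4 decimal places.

Area of P2's cell: 408.6161

1. box [0,61]×[0,31]: [(0, 0) (61, 0) (61, 31) (0, 31)]
2. ⊥bis P2·P0 via (22.615,12.405): [(32.3632, 0) (61, 0) (61, 31) (8.0026, 31)]  |A|=1265.3311
3. ⊥bis P2·P1 via (29.935,12.16): [(26.6786, 7.2338) (42.3889, 31) (8.0026, 31)]  |A|=408.6161
4. canonical 3-gon: [(26.6786, 7.2338) (42.3889, 31) (8.0026, 31)]
5. shoelace: 408.6161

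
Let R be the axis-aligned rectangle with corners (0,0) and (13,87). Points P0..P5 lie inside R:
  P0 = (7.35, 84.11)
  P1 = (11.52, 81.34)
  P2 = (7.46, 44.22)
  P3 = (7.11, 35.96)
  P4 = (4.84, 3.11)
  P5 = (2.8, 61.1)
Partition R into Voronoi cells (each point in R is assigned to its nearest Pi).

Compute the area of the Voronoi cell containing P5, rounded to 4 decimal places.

Area of P5's cell: 239.0200

1. box [0,13]×[0,87]: [(0, 0) (13, 0) (13, 87) (0, 87)]
2. ⊥bis P5·P0 via (5.075,72.605): [(0, 73.6085) (0, 0) (13, 0) (13, 71.0379)]  |A|=940.2019
3. ⊥bis P5·P1 via (7.16,71.22): [(2.9869, 73.0179) (0, 73.6085) (0, 0) (13, 0) (13, 68.704)]  |A|=928.5168
4. ⊥bis P5·P2 via (5.13,52.66): [(2.9869, 73.0179) (0, 73.6085) (0, 51.2438) (13, 54.8326) (13, 68.704)]  |A|=239.02
5. ⊥bis P5·P3 via (4.955,48.53): [(2.9869, 73.0179) (0, 73.6085) (0, 51.2438) (13, 54.8326) (13, 68.704)]  |A|=239.02
6. ⊥bis P5·P4 via (3.82,32.105): [(2.9869, 73.0179) (0, 73.6085) (0, 51.2438) (13, 54.8326) (13, 68.704)]  |A|=239.02
7. canonical 5-gon: [(2.9869, 73.0179) (0, 73.6085) (0, 51.2438) (13, 54.8326) (13, 68.704)]
8. shoelace: 239.02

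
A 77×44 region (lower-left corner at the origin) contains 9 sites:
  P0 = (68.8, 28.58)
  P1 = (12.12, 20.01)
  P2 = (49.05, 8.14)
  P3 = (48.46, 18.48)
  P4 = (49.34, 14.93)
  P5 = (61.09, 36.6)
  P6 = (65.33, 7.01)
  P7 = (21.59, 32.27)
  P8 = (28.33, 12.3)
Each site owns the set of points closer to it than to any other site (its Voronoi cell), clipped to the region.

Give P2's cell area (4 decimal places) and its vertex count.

Area of P2's cell: 223.0264 (4 vertices)

1. box [0,77]×[0,44]: [(0, 0) (77, 0) (77, 44) (0, 44)]
2. ⊥bis P2·P0 via (58.925,18.36): [(0, 0) (77, 0) (77, 0.8952) (32.3892, 44) (0, 44)]  |A|=2426.5299
3. ⊥bis P2·P1 via (30.585,14.075): [(26.061, 0) (77, 0) (77, 0.8952) (38.3517, 38.2388)]  |A|=991.2208
4. ⊥bis P2·P3 via (48.755,13.31): [(29.9951, 12.2396) (26.061, 0) (77, 0) (77, 0.8952) (63.2929, 14.1395)]  |A|=566.3
5. ⊥bis P2·P4 via (49.195,11.535): [(31.1524, 12.3056) (29.9951, 12.2396) (26.061, 0) (77, 0) (77, 0.8952) (66.7651, 10.7846)]  |A|=509.2012
6. ⊥bis P2·P5 via (55.07,22.37): [(31.1524, 12.3056) (29.9951, 12.2396) (26.061, 0) (77, 0) (77, 0.8952) (66.7651, 10.7846)]  |A|=509.2012
7. ⊥bis P2·P6 via (57.19,7.575): [(57.4404, 11.1828) (31.1524, 12.3056) (29.9951, 12.2396) (26.061, 0) (56.6642, 0)]  |A|=342.6712
8. ⊥bis P2·P7 via (35.32,20.205): [(57.4404, 11.1828) (31.1524, 12.3056) (29.9951, 12.2396) (26.061, 0) (56.6642, 0)]  |A|=342.6712
9. ⊥bis P2·P8 via (38.69,10.22): [(57.4404, 11.1828) (39.0411, 11.9687) (36.6381, 0) (56.6642, 0)]  |A|=223.0264
10. canonical 4-gon: [(57.4404, 11.1828) (39.0411, 11.9687) (36.6381, 0) (56.6642, 0)]
11. shoelace: 223.0264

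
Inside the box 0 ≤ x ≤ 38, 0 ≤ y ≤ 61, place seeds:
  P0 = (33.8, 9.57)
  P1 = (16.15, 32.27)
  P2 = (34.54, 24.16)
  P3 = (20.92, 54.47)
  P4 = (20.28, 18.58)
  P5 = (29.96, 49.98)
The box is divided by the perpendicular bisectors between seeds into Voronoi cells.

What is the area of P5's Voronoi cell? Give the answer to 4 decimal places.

Area of P5's cell: 306.6350

1. box [0,38]×[0,61]: [(0, 0) (38, 0) (38, 61) (0, 61)]
2. ⊥bis P5·P0 via (31.88,29.775): [(0, 26.7456) (38, 30.3566) (38, 61) (0, 61)]  |A|=1233.0595
3. ⊥bis P5·P1 via (23.055,41.125): [(0, 59.103) (36.9878, 30.2604) (38, 30.3566) (38, 61) (0, 61)]  |A|=634.6448
4. ⊥bis P5·P2 via (32.25,37.07): [(0, 59.103) (28.9955, 36.4927) (38, 38.0899) (38, 61) (0, 61)]  |A|=596.2886
5. ⊥bis P5·P3 via (25.44,52.225): [(20.8002, 42.8833) (28.9955, 36.4927) (38, 38.0899) (38, 61) (29.7984, 61)]  |A|=306.635
6. ⊥bis P5·P4 via (25.12,34.28): [(20.8002, 42.8833) (28.9955, 36.4927) (38, 38.0899) (38, 61) (29.7984, 61)]  |A|=306.635
7. canonical 5-gon: [(20.8002, 42.8833) (28.9955, 36.4927) (38, 38.0899) (38, 61) (29.7984, 61)]
8. shoelace: 306.635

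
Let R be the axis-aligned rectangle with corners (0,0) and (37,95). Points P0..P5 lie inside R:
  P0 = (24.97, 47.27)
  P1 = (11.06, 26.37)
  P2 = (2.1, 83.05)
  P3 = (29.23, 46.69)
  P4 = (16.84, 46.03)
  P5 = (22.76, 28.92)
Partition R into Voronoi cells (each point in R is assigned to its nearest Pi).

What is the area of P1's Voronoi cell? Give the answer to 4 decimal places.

Area of P1's cell: 715.8675

1. box [0,37]×[0,95]: [(0, 0) (37, 0) (37, 95) (0, 95)]
2. ⊥bis P1·P0 via (18.015,36.82): [(0, 48.8099) (0, 0) (37, 0) (37, 24.1845)]  |A|=1350.3967
3. ⊥bis P1·P2 via (6.58,54.71): [(0, 48.8099) (0, 0) (37, 0) (37, 24.1845)]  |A|=1350.3967
4. ⊥bis P1·P3 via (20.145,36.53): [(25.0768, 32.12) (0, 48.8099) (0, 0) (37, 0) (37, 21.4584)]  |A|=1334.1445
5. ⊥bis P1·P4 via (13.95,36.2): [(25.0768, 32.12) (22.9002, 33.5687) (0, 40.3013) (0, 0) (37, 0) (37, 21.4584)]  |A|=1236.7201
6. ⊥bis P1·P5 via (16.91,27.645): [(15.1204, 35.8559) (0, 40.3013) (0, 0) (22.9352, 0)]  |A|=715.8675
7. canonical 4-gon: [(15.1204, 35.8559) (0, 40.3013) (0, 0) (22.9352, 0)]
8. shoelace: 715.8675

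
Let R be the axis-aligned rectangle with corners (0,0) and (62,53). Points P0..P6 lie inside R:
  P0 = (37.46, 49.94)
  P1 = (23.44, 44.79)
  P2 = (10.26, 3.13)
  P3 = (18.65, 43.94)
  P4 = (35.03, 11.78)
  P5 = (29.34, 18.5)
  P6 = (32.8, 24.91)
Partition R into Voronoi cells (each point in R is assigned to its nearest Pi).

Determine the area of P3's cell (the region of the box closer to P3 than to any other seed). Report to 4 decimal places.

Area of P3's cell: 560.5251

1. box [0,62]×[0,53]: [(0, 0) (62, 0) (62, 53) (0, 53)]
2. ⊥bis P3·P0 via (28.055,46.94): [(0, 0) (43.0279, 0) (26.122, 53) (0, 53)]  |A|=1832.4716
3. ⊥bis P3·P1 via (21.045,44.365): [(0, 0) (28.9177, 0) (19.5127, 53) (0, 53)]  |A|=1283.4055
4. ⊥bis P3·P2 via (14.455,23.535): [(0, 26.5068) (25.1308, 21.3402) (19.5127, 53) (0, 53)]  |A|=641.7825
5. ⊥bis P3·P4 via (26.84,27.86): [(0, 26.5068) (17.2288, 22.9647) (24.2114, 26.5212) (19.5127, 53) (0, 53)]  |A|=622.0591
6. ⊥bis P3·P5 via (23.995,31.22): [(0, 26.5068) (8.5804, 24.7427) (23.4205, 30.9786) (19.5127, 53) (0, 53)]  |A|=564.9328
7. ⊥bis P3·P6 via (25.725,34.425): [(0, 26.5068) (8.5804, 24.7427) (18.0615, 28.7267) (23.1488, 32.5094) (19.5127, 53) (0, 53)]  |A|=560.5251
8. canonical 6-gon: [(0, 26.5068) (8.5804, 24.7427) (18.0615, 28.7267) (23.1488, 32.5094) (19.5127, 53) (0, 53)]
9. shoelace: 560.5251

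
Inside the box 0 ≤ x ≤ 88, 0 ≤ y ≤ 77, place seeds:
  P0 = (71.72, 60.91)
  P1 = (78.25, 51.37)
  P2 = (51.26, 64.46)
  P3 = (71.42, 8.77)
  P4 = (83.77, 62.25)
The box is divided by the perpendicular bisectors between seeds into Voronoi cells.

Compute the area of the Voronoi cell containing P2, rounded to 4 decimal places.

1. box [0,88]×[0,77]: [(0, 0) (88, 0) (88, 77) (0, 77)]
2. ⊥bis P2·P0 via (61.49,62.685): [(0, 0) (50.6136, 0) (63.9738, 77) (0, 77)]  |A|=4411.6132
3. ⊥bis P2·P1 via (64.755,57.915): [(0, 0) (36.6665, 0) (58.3826, 44.7759) (63.9738, 77) (0, 77)]  |A|=4099.368
4. ⊥bis P2·P3 via (61.34,36.615): [(0, 14.4097) (52.9519, 33.5785) (58.3826, 44.7759) (63.9738, 77) (0, 77)]  |A|=3102.2544
5. ⊥bis P2·P4 via (67.515,63.355): [(0, 14.4097) (52.9519, 33.5785) (58.3826, 44.7759) (63.9738, 77) (0, 77)]  |A|=3102.2544
6. canonical 5-gon: [(0, 14.4097) (52.9519, 33.5785) (58.3826, 44.7759) (63.9738, 77) (0, 77)]
7. shoelace: 3102.2544

Area of P2's cell: 3102.2544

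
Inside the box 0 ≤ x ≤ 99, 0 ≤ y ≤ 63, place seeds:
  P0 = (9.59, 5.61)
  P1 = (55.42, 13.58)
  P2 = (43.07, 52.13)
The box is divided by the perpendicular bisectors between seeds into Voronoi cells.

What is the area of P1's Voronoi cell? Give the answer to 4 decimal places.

1. box [0,99]×[0,63]: [(0, 0) (99, 0) (99, 63) (0, 63)]
2. ⊥bis P1·P0 via (32.505,9.595): [(34.1736, 0) (99, 0) (99, 63) (23.2177, 63)]  |A|=4429.1745
3. ⊥bis P1·P2 via (49.245,32.855): [(29.5569, 26.5476) (34.1736, 0) (99, 0) (99, 48.7947)]  |A|=2554.7214
4. canonical 4-gon: [(29.5569, 26.5476) (34.1736, 0) (99, 0) (99, 48.7947)]
5. shoelace: 2554.7214

Area of P1's cell: 2554.7214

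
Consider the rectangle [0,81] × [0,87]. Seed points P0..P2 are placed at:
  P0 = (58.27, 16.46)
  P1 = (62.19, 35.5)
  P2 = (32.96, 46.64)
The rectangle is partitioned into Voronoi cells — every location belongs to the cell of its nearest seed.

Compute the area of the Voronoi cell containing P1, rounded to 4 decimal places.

Area of P1's cell: 1693.0621

1. box [0,81]×[0,87]: [(0, 0) (81, 0) (81, 87) (0, 87)]
2. ⊥bis P1·P0 via (60.23,25.98): [(0, 38.3803) (81, 21.7038) (81, 87) (0, 87)]  |A|=4613.5932
3. ⊥bis P1·P2 via (47.575,41.07): [(43.1631, 29.4938) (81, 21.7038) (81, 87) (65.0796, 87)]  |A|=1693.0621
4. canonical 4-gon: [(43.1631, 29.4938) (81, 21.7038) (81, 87) (65.0796, 87)]
5. shoelace: 1693.0621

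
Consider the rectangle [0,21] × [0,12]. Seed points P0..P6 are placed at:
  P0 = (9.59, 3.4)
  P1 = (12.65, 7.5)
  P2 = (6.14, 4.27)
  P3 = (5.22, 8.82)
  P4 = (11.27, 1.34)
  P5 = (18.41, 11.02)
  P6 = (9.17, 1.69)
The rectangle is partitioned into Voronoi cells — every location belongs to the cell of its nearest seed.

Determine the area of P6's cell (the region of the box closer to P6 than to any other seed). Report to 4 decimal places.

1. box [0,21]×[0,12]: [(0, 0) (21, 0) (21, 12) (0, 12)]
2. ⊥bis P6·P0 via (9.38,2.545): [(0, 4.8489) (0, 0) (19.7418, 0)]  |A|=47.8626
3. ⊥bis P6·P1 via (10.91,4.595): [(17.7751, 0.4831) (0, 4.8489) (0, 0) (18.5815, 0)]  |A|=47.5823
4. ⊥bis P6·P2 via (7.655,2.98): [(17.7751, 0.4831) (7.647, 2.9706) (5.1176, 0) (18.5815, 0)]  |A|=21.4414
5. ⊥bis P6·P3 via (7.195,5.255): [(17.7751, 0.4831) (7.647, 2.9706) (5.1176, 0) (18.5815, 0)]  |A|=21.4414
6. ⊥bis P6·P4 via (10.22,1.515): [(10.3519, 2.3063) (7.647, 2.9706) (5.1176, 0) (9.9675, 0)]  |A|=10.4505
7. ⊥bis P6·P5 via (13.79,6.355): [(10.3519, 2.3063) (7.647, 2.9706) (5.1176, 0) (9.9675, 0)]  |A|=10.4505
8. canonical 4-gon: [(10.3519, 2.3063) (7.647, 2.9706) (5.1176, 0) (9.9675, 0)]
9. shoelace: 10.4505

Area of P6's cell: 10.4505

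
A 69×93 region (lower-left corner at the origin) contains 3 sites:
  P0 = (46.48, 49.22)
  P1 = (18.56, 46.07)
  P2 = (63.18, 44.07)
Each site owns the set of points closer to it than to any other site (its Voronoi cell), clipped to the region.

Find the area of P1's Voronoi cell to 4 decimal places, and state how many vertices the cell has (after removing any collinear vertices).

Area of P1's cell: 3036.3739 (4 vertices)

1. box [0,69]×[0,93]: [(0, 0) (69, 0) (69, 93) (0, 93)]
2. ⊥bis P1·P0 via (32.52,47.645): [(0, 0) (37.8954, 0) (27.4029, 93) (0, 93)]  |A|=3036.3739
3. ⊥bis P1·P2 via (40.87,45.07): [(0, 0) (37.8954, 0) (27.4029, 93) (0, 93)]  |A|=3036.3739
4. canonical 4-gon: [(0, 0) (37.8954, 0) (27.4029, 93) (0, 93)]
5. shoelace: 3036.3739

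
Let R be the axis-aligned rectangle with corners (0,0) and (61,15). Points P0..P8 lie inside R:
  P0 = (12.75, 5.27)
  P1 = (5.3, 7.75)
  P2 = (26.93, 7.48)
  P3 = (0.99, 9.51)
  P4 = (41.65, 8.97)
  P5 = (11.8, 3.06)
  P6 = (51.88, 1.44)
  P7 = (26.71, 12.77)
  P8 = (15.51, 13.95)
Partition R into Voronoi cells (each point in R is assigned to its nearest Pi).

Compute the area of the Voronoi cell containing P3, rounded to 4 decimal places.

Area of P3's cell: 40.4294

1. box [0,61]×[0,15]: [(0, 0) (61, 0) (61, 15) (0, 15)]
2. ⊥bis P3·P0 via (6.87,7.39): [(0, 0) (4.2056, 0) (9.6137, 15) (0, 15)]  |A|=103.6449
3. ⊥bis P3·P1 via (3.145,8.63): [(0, 0.9283) (5.7462, 15) (0, 15)]  |A|=40.4294
4. ⊥bis P3·P2 via (13.96,8.495): [(0, 0.9283) (5.7462, 15) (0, 15)]  |A|=40.4294
5. ⊥bis P3·P4 via (21.32,9.24): [(0, 0.9283) (5.7462, 15) (0, 15)]  |A|=40.4294
6. ⊥bis P3·P5 via (6.395,6.285): [(0, 0.9283) (5.7462, 15) (0, 15)]  |A|=40.4294
7. ⊥bis P3·P6 via (26.435,5.475): [(0, 0.9283) (5.7462, 15) (0, 15)]  |A|=40.4294
8. ⊥bis P3·P7 via (13.85,11.14): [(0, 0.9283) (5.7462, 15) (0, 15)]  |A|=40.4294
9. ⊥bis P3·P8 via (8.25,11.73): [(0, 0.9283) (5.7462, 15) (0, 15)]  |A|=40.4294
10. canonical 3-gon: [(0, 0.9283) (5.7462, 15) (0, 15)]
11. shoelace: 40.4294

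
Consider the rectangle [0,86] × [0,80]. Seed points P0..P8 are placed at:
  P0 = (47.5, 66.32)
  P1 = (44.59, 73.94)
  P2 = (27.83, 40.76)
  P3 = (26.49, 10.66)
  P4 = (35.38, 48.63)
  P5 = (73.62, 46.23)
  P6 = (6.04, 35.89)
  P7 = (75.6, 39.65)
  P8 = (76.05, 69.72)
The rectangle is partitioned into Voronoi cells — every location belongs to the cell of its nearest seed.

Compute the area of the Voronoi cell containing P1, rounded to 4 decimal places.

Area of P1's cell: 584.0672

1. box [0,86]×[0,80]: [(0, 0) (86, 0) (86, 80) (0, 80)]
2. ⊥bis P1·P0 via (46.045,70.13): [(0, 52.5459) (71.8902, 80) (0, 80)]  |A|=986.8403
3. ⊥bis P1·P2 via (36.21,57.35): [(0, 75.6405) (26.0364, 62.4889) (71.8902, 80) (0, 80)]  |A|=686.1896
4. ⊥bis P1·P3 via (35.54,42.3): [(0, 75.6405) (26.0364, 62.4889) (71.8902, 80) (0, 80)]  |A|=686.1896
5. ⊥bis P1·P4 via (39.985,61.285): [(0, 75.8351) (31.228, 64.4716) (71.8902, 80) (0, 80)]  |A|=623.2028
6. ⊥bis P1·P5 via (59.105,60.085): [(0, 75.8351) (31.228, 64.4716) (71.8902, 80) (0, 80)]  |A|=623.2028
7. ⊥bis P1·P6 via (25.315,54.915): [(7.2816, 73.1854) (31.228, 64.4716) (71.8902, 80) (0.5554, 80)]  |A|=606.1468
8. ⊥bis P1·P7 via (60.095,56.795): [(7.2816, 73.1854) (31.228, 64.4716) (71.8902, 80) (0.5554, 80)]  |A|=606.1468
9. ⊥bis P1·P8 via (60.32,71.83): [(7.2816, 73.1854) (31.228, 64.4716) (60.8504, 75.784) (61.4159, 80) (0.5554, 80)]  |A|=584.0672
10. canonical 5-gon: [(7.2816, 73.1854) (31.228, 64.4716) (60.8504, 75.784) (61.4159, 80) (0.5554, 80)]
11. shoelace: 584.0672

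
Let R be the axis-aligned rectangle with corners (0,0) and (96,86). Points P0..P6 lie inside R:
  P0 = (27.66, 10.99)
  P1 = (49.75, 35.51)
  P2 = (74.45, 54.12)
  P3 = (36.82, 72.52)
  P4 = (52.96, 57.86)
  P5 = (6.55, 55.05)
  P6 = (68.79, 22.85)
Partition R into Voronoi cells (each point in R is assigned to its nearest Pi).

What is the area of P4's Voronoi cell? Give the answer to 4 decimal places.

1. box [0,96]×[0,86]: [(0, 0) (96, 0) (96, 86) (0, 86)]
2. ⊥bis P4·P0 via (40.31,34.425): [(0, 56.184) (96, 4.364) (96, 86) (0, 86)]  |A|=5349.6952
3. ⊥bis P4·P1 via (51.355,46.685): [(0, 56.184) (5.3592, 53.2911) (96, 40.2729) (96, 86) (0, 86)]  |A|=3722.2923
4. ⊥bis P4·P2 via (63.705,55.99): [(0, 56.184) (5.3592, 53.2911) (61.8239, 45.1814) (68.9278, 86) (0, 86)]  |A|=2388.381
5. ⊥bis P4·P3 via (44.89,65.19): [(30.7676, 49.6419) (61.8239, 45.1814) (68.9278, 86) (63.7918, 86)]  |A|=743.0492
6. ⊥bis P4·P5 via (29.755,56.455): [(30.7676, 49.6419) (61.8239, 45.1814) (68.9278, 86) (63.7918, 86)]  |A|=743.0492
7. ⊥bis P4·P6 via (60.875,40.355): [(30.7676, 49.6419) (61.8239, 45.1814) (68.9278, 86) (63.7918, 86)]  |A|=743.0492
8. canonical 4-gon: [(30.7676, 49.6419) (61.8239, 45.1814) (68.9278, 86) (63.7918, 86)]
9. shoelace: 743.0492

Area of P4's cell: 743.0492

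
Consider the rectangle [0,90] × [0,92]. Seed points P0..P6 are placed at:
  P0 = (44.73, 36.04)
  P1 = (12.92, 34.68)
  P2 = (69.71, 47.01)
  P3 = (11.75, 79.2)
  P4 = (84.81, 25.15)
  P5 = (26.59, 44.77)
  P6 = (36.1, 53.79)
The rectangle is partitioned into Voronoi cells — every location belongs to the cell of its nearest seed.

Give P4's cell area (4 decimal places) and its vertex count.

Area of P4's cell: 1037.9913 (4 vertices)

1. box [0,90]×[0,92]: [(0, 0) (90, 0) (90, 92) (0, 92)]
2. ⊥bis P4·P0 via (64.77,30.595): [(56.4571, 0) (90, 0) (90, 92) (81.4541, 92)]  |A|=1936.0811
3. ⊥bis P4·P1 via (48.865,29.915): [(56.4571, 0) (90, 0) (90, 92) (81.4541, 92)]  |A|=1936.0811
4. ⊥bis P4·P2 via (77.26,36.08): [(63.7189, 26.7263) (56.4571, 0) (90, 0) (90, 44.8803)]  |A|=1037.9913
5. ⊥bis P4·P3 via (48.28,52.175): [(63.7189, 26.7263) (56.4571, 0) (90, 0) (90, 44.8803)]  |A|=1037.9913
6. ⊥bis P4·P5 via (55.7,34.96): [(63.7189, 26.7263) (56.4571, 0) (90, 0) (90, 44.8803)]  |A|=1037.9913
7. ⊥bis P4·P6 via (60.455,39.47): [(63.7189, 26.7263) (56.4571, 0) (90, 0) (90, 44.8803)]  |A|=1037.9913
8. canonical 4-gon: [(63.7189, 26.7263) (56.4571, 0) (90, 0) (90, 44.8803)]
9. shoelace: 1037.9913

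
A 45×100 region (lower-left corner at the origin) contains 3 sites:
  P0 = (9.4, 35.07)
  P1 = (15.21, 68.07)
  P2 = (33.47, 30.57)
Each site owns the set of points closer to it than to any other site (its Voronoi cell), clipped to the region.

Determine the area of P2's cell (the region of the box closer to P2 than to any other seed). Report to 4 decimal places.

Area of P2's cell: 1341.3775

1. box [0,45]×[0,100]: [(0, 0) (45, 0) (45, 100) (0, 100)]
2. ⊥bis P2·P0 via (21.435,32.82): [(15.2991, 0) (45, 0) (45, 100) (33.9946, 100)]  |A|=2035.3118
3. ⊥bis P2·P1 via (24.34,49.32): [(24.5378, 49.4163) (15.2991, 0) (45, 0) (45, 59.38)]  |A|=1341.3775
4. canonical 4-gon: [(24.5378, 49.4163) (15.2991, 0) (45, 0) (45, 59.38)]
5. shoelace: 1341.3775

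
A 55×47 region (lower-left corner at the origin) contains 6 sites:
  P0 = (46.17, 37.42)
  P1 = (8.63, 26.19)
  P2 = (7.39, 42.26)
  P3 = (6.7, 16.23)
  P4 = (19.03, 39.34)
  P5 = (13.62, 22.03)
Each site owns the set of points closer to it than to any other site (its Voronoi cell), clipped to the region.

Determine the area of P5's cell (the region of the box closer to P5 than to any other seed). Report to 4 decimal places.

Area of P5's cell: 607.4647

1. box [0,55]×[0,47]: [(0, 0) (55, 0) (55, 47) (0, 47)]
2. ⊥bis P5·P0 via (29.895,29.725): [(0, 0) (43.9493, 0) (21.7272, 47) (0, 47)]  |A|=1543.3977
3. ⊥bis P5·P1 via (11.125,24.11): [(0, 10.7653) (0, 0) (43.9493, 0) (24.7962, 40.5089)]  |A|=1023.6396
4. ⊥bis P5·P2 via (10.505,32.145): [(20.3514, 35.1773) (0, 10.7653) (0, 0) (43.9493, 0) (26.4318, 37.0498)]  |A|=1011.592
5. ⊥bis P5·P3 via (10.16,19.13): [(20.3514, 35.1773) (8.5624, 21.0361) (26.1938, 0) (43.9493, 0) (26.4318, 37.0498)]  |A|=689.9955
6. ⊥bis P5·P4 via (16.325,30.685): [(16.5482, 30.6152) (8.5624, 21.0361) (26.1938, 0) (43.9493, 0) (31.7153, 25.875)]  |A|=607.4647
7. canonical 5-gon: [(16.5482, 30.6152) (8.5624, 21.0361) (26.1938, 0) (43.9493, 0) (31.7153, 25.875)]
8. shoelace: 607.4647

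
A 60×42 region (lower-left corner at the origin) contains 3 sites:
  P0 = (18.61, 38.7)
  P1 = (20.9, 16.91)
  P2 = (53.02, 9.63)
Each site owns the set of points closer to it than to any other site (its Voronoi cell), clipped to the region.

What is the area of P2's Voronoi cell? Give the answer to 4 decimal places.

1. box [0,60]×[0,42]: [(0, 0) (60, 0) (60, 42) (0, 42)]
2. ⊥bis P2·P0 via (35.815,24.165): [(15.4001, 0) (60, 0) (60, 42) (50.8822, 42)]  |A|=1128.0709
3. ⊥bis P2·P1 via (36.96,13.27): [(40.7546, 30.0119) (33.9524, 0) (60, 0) (60, 42) (50.8822, 42)]  |A|=849.6765
4. canonical 5-gon: [(40.7546, 30.0119) (33.9524, 0) (60, 0) (60, 42) (50.8822, 42)]
5. shoelace: 849.6765

Area of P2's cell: 849.6765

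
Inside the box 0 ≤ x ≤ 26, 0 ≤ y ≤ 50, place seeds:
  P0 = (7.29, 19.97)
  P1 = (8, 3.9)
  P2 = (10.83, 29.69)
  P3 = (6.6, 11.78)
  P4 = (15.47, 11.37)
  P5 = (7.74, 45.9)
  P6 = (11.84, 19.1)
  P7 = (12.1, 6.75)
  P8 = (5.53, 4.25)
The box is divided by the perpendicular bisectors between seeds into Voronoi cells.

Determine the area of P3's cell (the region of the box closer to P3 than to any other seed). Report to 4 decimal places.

Area of P3's cell: 79.8828

1. box [0,26]×[0,50]: [(0, 0) (26, 0) (26, 50) (0, 50)]
2. ⊥bis P3·P0 via (6.945,15.875): [(0, 16.4601) (0, 0) (26, 0) (26, 14.2696)]  |A|=399.4867
3. ⊥bis P3·P1 via (7.3,7.84): [(0, 16.4601) (0, 6.543) (26, 11.1623) (26, 14.2696)]  |A|=169.3167
4. ⊥bis P3·P2 via (8.715,20.735): [(0, 16.4601) (0, 6.543) (26, 11.1623) (26, 14.2696)]  |A|=169.3167
5. ⊥bis P3·P4 via (11.035,11.575): [(11.2171, 15.5151) (0, 16.4601) (0, 6.543) (10.8919, 8.4781)]  |A|=93.6284
6. ⊥bis P3·P5 via (7.17,28.84): [(11.2171, 15.5151) (0, 16.4601) (0, 6.543) (10.8919, 8.4781)]  |A|=93.6284
7. ⊥bis P3·P6 via (9.22,15.44): [(11.1498, 14.0586) (8.8347, 15.7158) (0, 16.4601) (0, 6.543) (10.8919, 8.4781)]  |A|=91.8866
8. ⊥bis P3·P7 via (9.35,9.265): [(11.0122, 11.0826) (11.1498, 14.0586) (8.8347, 15.7158) (0, 16.4601) (0, 6.543) (8.1917, 7.9984)]  |A|=88.3993
9. ⊥bis P3·P8 via (6.065,8.015): [(11.0122, 11.0826) (11.1498, 14.0586) (8.8347, 15.7158) (0, 16.4601) (0, 8.8768) (7.2985, 7.8397) (8.1917, 7.9984)]  |A|=79.8828
10. canonical 7-gon: [(11.0122, 11.0826) (11.1498, 14.0586) (8.8347, 15.7158) (0, 16.4601) (0, 8.8768) (7.2985, 7.8397) (8.1917, 7.9984)]
11. shoelace: 79.8828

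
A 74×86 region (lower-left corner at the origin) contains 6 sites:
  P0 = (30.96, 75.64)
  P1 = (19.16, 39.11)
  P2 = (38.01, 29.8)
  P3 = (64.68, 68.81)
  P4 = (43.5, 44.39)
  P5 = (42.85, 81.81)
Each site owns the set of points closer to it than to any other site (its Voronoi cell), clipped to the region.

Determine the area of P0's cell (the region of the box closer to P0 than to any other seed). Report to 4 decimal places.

1. box [0,74]×[0,86]: [(0, 0) (74, 0) (74, 86) (0, 86)]
2. ⊥bis P0·P1 via (25.06,57.375): [(0, 65.4699) (74, 41.5663) (74, 86) (0, 86)]  |A|=2403.6595
3. ⊥bis P0·P2 via (34.485,52.72): [(0, 65.4699) (37.8626, 53.2395) (74, 58.7972) (74, 86) (0, 86)]  |A|=2092.3189
4. ⊥bis P0·P3 via (47.82,72.225): [(0, 65.4699) (37.8626, 53.2395) (44.171, 54.2097) (50.6101, 86) (0, 86)]  |A|=1314.8173
5. ⊥bis P0·P4 via (37.23,60.015): [(0, 65.4699) (28.1576, 56.3744) (46.065, 63.5603) (50.6101, 86) (0, 86)]  |A|=1223.3035
6. ⊥bis P0·P5 via (36.905,78.725): [(0, 65.4699) (28.1576, 56.3744) (44.9968, 63.1316) (33.1298, 86) (0, 86)]  |A|=1012.4197
7. canonical 5-gon: [(0, 65.4699) (28.1576, 56.3744) (44.9968, 63.1316) (33.1298, 86) (0, 86)]
8. shoelace: 1012.4197

Area of P0's cell: 1012.4197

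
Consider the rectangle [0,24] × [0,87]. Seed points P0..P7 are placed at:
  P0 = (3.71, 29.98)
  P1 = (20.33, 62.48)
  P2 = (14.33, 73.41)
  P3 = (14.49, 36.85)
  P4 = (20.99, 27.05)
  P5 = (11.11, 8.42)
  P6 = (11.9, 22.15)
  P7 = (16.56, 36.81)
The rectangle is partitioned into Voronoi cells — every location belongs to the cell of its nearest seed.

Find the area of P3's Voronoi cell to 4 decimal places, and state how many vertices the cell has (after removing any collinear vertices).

1. box [0,24]×[0,87]: [(0, 0) (24, 0) (24, 87) (0, 87)]
2. ⊥bis P3·P0 via (9.1,33.415): [(0, 47.6942) (24, 10.0348) (24, 87) (0, 87)]  |A|=1395.2522
3. ⊥bis P3·P1 via (17.41,49.665): [(0, 53.632) (0, 47.6942) (24, 10.0348) (24, 48.1634)]  |A|=528.7973
4. ⊥bis P3·P2 via (14.41,55.13): [(0, 53.632) (0, 47.6942) (24, 10.0348) (24, 48.1634)]  |A|=528.7973
5. ⊥bis P3·P4 via (17.74,31.95): [(0, 53.632) (0, 47.6942) (12.3233, 28.3573) (24, 36.102) (24, 48.1634)]  |A|=376.607
6. ⊥bis P3·P5 via (12.8,22.635): [(0, 53.632) (0, 47.6942) (12.3233, 28.3573) (24, 36.102) (24, 48.1634)]  |A|=376.607
7. ⊥bis P3·P6 via (13.195,29.5): [(0, 53.632) (0, 47.6942) (11.3926, 29.8176) (13.8675, 29.3815) (24, 36.102) (24, 48.1634)]  |A|=375.0029
8. ⊥bis P3·P7 via (15.525,36.83): [(15.7802, 50.0364) (0, 53.632) (0, 47.6942) (11.3926, 29.8176) (13.8675, 29.3815) (15.4007, 30.3984)]  |A|=242.0779
9. canonical 6-gon: [(15.7802, 50.0364) (0, 53.632) (0, 47.6942) (11.3926, 29.8176) (13.8675, 29.3815) (15.4007, 30.3984)]
10. shoelace: 242.0779

Area of P3's cell: 242.0779 (6 vertices)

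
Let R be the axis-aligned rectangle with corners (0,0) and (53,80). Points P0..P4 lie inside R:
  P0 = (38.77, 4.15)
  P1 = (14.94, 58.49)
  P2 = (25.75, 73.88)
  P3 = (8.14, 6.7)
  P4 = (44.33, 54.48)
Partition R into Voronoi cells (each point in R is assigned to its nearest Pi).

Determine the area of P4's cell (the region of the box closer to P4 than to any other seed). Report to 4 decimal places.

1. box [0,53]×[0,80]: [(0, 0) (53, 0) (53, 80) (0, 80)]
2. ⊥bis P4·P0 via (41.55,29.315): [(0, 33.9051) (53, 28.0501) (53, 80) (0, 80)]  |A|=2598.1879
3. ⊥bis P4·P1 via (29.635,56.485): [(26.1599, 31.0152) (53, 28.0501) (53, 80) (32.8434, 80)]  |A|=1190.8546
4. ⊥bis P4·P2 via (35.04,64.18): [(30.0303, 59.382) (26.1599, 31.0152) (53, 28.0501) (53, 80) (51.5582, 80)]  |A|=997.9241
5. ⊥bis P4·P3 via (26.235,30.59): [(30.0303, 59.382) (26.1599, 31.0152) (53, 28.0501) (53, 80) (51.5582, 80)]  |A|=997.9241
6. canonical 5-gon: [(30.0303, 59.382) (26.1599, 31.0152) (53, 28.0501) (53, 80) (51.5582, 80)]
7. shoelace: 997.9241

Area of P4's cell: 997.9241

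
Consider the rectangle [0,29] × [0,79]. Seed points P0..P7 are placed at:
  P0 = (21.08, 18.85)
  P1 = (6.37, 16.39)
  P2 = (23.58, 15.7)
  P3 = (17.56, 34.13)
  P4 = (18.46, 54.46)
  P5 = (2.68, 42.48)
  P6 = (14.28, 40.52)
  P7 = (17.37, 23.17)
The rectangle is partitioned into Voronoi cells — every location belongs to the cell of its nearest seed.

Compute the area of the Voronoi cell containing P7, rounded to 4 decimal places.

Area of P7's cell: 132.5449

1. box [0,29]×[0,79]: [(0, 0) (29, 0) (29, 79) (0, 79)]
2. ⊥bis P7·P0 via (19.225,21.01): [(0, 4.4996) (29, 29.4047) (29, 79) (0, 79)]  |A|=1799.3866
3. ⊥bis P7·P1 via (11.87,19.78): [(0, 39.0381) (13.92, 16.4541) (29, 29.4047) (29, 79) (0, 79)]  |A|=1558.9991
4. ⊥bis P7·P2 via (20.475,19.435): [(0, 39.0381) (13.92, 16.4541) (29, 29.4047) (29, 79) (0, 79)]  |A|=1558.9991
5. ⊥bis P7·P3 via (17.465,28.65): [(6.2834, 28.8438) (13.92, 16.4541) (27.9103, 28.4689)]  |A|=132.5449
6. ⊥bis P7·P4 via (17.915,38.815): [(6.2834, 28.8438) (13.92, 16.4541) (27.9103, 28.4689)]  |A|=132.5449
7. ⊥bis P7·P5 via (10.025,32.825): [(6.2834, 28.8438) (13.92, 16.4541) (27.9103, 28.4689)]  |A|=132.5449
8. ⊥bis P7·P6 via (15.825,31.845): [(6.2834, 28.8438) (13.92, 16.4541) (27.9103, 28.4689)]  |A|=132.5449
9. canonical 3-gon: [(6.2834, 28.8438) (13.92, 16.4541) (27.9103, 28.4689)]
10. shoelace: 132.5449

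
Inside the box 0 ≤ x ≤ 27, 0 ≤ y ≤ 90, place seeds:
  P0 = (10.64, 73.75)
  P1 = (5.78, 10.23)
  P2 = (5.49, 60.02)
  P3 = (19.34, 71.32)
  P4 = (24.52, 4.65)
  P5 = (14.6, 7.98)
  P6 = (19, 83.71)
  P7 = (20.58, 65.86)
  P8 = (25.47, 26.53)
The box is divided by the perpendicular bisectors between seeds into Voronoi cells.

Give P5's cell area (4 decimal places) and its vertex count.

Area of P5's cell: 190.0450 (4 vertices)

1. box [0,27]×[0,90]: [(0, 0) (27, 0) (27, 90) (0, 90)]
2. ⊥bis P5·P0 via (12.62,40.865): [(0, 40.1052) (0, 0) (27, 0) (27, 41.7308)]  |A|=1104.7856
3. ⊥bis P5·P1 via (10.19,9.105): [(18.3805, 41.2118) (7.8673, 0) (27, 0) (27, 41.7308)]  |A|=574.0959
4. ⊥bis P5·P2 via (10.045,34): [(16.8444, 35.1903) (7.8673, 0) (27, 0) (27, 36.9681)]  |A|=524.3591
5. ⊥bis P5·P3 via (16.97,39.65): [(16.8444, 35.1903) (7.8673, 0) (27, 0) (27, 36.9681)]  |A|=524.3591
6. ⊥bis P5·P4 via (19.56,6.315): [(16.8444, 35.1903) (7.8673, 0) (17.4401, 0) (27, 28.4786) (27, 36.9681)]  |A|=388.2335
7. ⊥bis P5·P6 via (16.8,45.845): [(16.8444, 35.1903) (7.8673, 0) (17.4401, 0) (27, 28.4786) (27, 36.9681)]  |A|=388.2335
8. ⊥bis P5·P7 via (17.59,36.92): [(23.3347, 36.3265) (16.8444, 35.1903) (7.8673, 0) (17.4401, 0) (27, 28.4786) (27, 35.9478)]  |A|=386.3636
9. ⊥bis P5·P8 via (20.035,17.255): [(13.279, 21.2139) (7.8673, 0) (17.4401, 0) (22.7068, 15.6893)]  |A|=190.045
10. canonical 4-gon: [(13.279, 21.2139) (7.8673, 0) (17.4401, 0) (22.7068, 15.6893)]
11. shoelace: 190.045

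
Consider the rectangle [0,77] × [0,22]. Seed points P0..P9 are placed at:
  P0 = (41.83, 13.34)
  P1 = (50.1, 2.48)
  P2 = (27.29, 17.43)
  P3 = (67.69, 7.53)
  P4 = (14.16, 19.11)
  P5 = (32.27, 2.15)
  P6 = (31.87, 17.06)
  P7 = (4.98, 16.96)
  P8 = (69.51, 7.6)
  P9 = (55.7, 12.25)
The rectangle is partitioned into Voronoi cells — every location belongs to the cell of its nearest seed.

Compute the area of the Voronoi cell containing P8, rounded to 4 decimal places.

Area of P8's cell: 187.7065

1. box [0,77]×[0,22]: [(0, 0) (77, 0) (77, 22) (0, 22)]
2. ⊥bis P8·P0 via (55.67,10.47): [(53.4988, 0) (77, 0) (77, 22) (58.061, 22)]  |A|=466.8421
3. ⊥bis P8·P1 via (59.805,5.04): [(56.8595, 16.2063) (61.1345, 0) (77, 0) (77, 22) (58.061, 22)]  |A|=404.9695
4. ⊥bis P8·P2 via (48.4,12.515): [(56.8595, 16.2063) (61.1345, 0) (77, 0) (77, 22) (58.061, 22)]  |A|=404.9695
5. ⊥bis P8·P3 via (68.6,7.565): [(68.891, 0) (77, 0) (77, 22) (68.0448, 22)]  |A|=187.7065
6. ⊥bis P8·P4 via (41.835,13.355): [(68.891, 0) (77, 0) (77, 22) (68.0448, 22)]  |A|=187.7065
7. ⊥bis P8·P5 via (50.89,4.875): [(68.891, 0) (77, 0) (77, 22) (68.0448, 22)]  |A|=187.7065
8. ⊥bis P8·P6 via (50.69,12.33): [(68.891, 0) (77, 0) (77, 22) (68.0448, 22)]  |A|=187.7065
9. ⊥bis P8·P7 via (37.245,12.28): [(68.891, 0) (77, 0) (77, 22) (68.0448, 22)]  |A|=187.7065
10. ⊥bis P8·P9 via (62.605,9.925): [(68.891, 0) (77, 0) (77, 22) (68.0448, 22)]  |A|=187.7065
11. canonical 4-gon: [(68.891, 0) (77, 0) (77, 22) (68.0448, 22)]
12. shoelace: 187.7065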